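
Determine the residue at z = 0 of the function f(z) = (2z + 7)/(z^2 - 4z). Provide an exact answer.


Step 1: Q(z) = z^2 - 4z = (z)(z - 4)
Step 2: Q'(z) = 2z - 4
Step 3: Q'(0) = -4, P(0) = 7
Step 4: Res = P(0)/Q'(0) = 7/(-4) = -7/4

-7/4


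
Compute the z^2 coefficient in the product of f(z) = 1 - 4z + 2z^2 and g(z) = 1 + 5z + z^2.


Step 1: z^2 term in f*g comes from: (1)*(z^2) + (-4z)*(5z) + (2z^2)*(1)
Step 2: = 1 - 20 + 2
Step 3: = -17

-17


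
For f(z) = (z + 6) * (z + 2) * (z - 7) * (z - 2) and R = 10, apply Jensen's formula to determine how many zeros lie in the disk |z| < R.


Jensen's formula: (1/2pi)*integral log|f(Re^it)|dt = log|f(0)| + sum_{|a_k|<R} log(R/|a_k|)
Step 1: f(0) = 6 * 2 * (-7) * (-2) = 168
Step 2: log|f(0)| = log|-6| + log|-2| + log|7| + log|2| = 5.124
Step 3: Zeros inside |z| < 10: -6, -2, 7, 2
Step 4: Jensen sum = log(10/6) + log(10/2) + log(10/7) + log(10/2) = 4.0864
Step 5: n(R) = number of terms in the Jensen sum = count of zeros inside |z| < 10 = 4

4


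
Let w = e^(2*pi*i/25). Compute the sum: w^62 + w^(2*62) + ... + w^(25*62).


Step 1: The sum sum_{j=1}^{n} w^(k*j) equals n if n | k, else 0.
Step 2: Here n = 25, k = 62
Step 3: Does n divide k? 25 | 62 -> False
Step 4: Sum = 0

0


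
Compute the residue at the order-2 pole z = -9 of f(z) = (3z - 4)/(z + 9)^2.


Step 1: Pole of order 2 at z = -9
Step 2: Res = lim d/dz [(z + 9)^2 * f(z)] as z -> -9
Step 3: (z + 9)^2 * f(z) = 3z - 4
Step 4: d/dz[3z - 4] = 3

3


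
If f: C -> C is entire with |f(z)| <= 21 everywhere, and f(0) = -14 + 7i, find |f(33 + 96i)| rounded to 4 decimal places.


Step 1: By Liouville's theorem, a bounded entire function is constant.
Step 2: f(z) = f(0) = -14 + 7i for all z.
Step 3: |f(w)| = |-14 + 7i| = sqrt(196 + 49)
Step 4: = 15.6525

15.6525


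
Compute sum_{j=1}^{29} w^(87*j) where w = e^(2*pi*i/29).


Step 1: The sum sum_{j=1}^{n} w^(k*j) equals n if n | k, else 0.
Step 2: Here n = 29, k = 87
Step 3: Does n divide k? 29 | 87 -> True
Step 4: Sum = 29

29


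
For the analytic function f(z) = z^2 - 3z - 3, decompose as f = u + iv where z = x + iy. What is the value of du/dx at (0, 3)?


Step 1: f(z) = (x+iy)^2 - 3(x+iy) - 3
Step 2: u = (x^2 - y^2) - 3x - 3
Step 3: u_x = 2x - 3
Step 4: At (0, 3): u_x = 0 - 3 = -3

-3


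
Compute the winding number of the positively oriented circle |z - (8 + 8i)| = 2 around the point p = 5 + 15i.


Step 1: Center c = (8, 8), radius = 2
Step 2: |p - c|^2 = (-3)^2 + 7^2 = 58
Step 3: r^2 = 4
Step 4: |p-c| > r so winding number = 0

0


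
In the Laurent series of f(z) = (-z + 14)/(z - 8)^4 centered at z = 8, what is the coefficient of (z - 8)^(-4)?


Step 1: Write the numerator in powers of (z - 8): -z + 14 = -(z - 8) + (-1*8 + 14) = -(z - 8) + 6
Step 2: Divide by (z - 8)^4: f(z) = 6(z - 8)^(-4) - (z - 8)^(-3)
Step 3: This finite sum is the Laurent series of f about z = 8.
Step 4: Coefficient of (z - 8)^(-4) = -1*8 + 14 = 6

6


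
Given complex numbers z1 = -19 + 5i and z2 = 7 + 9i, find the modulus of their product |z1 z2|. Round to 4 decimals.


Step 1: |z1| = sqrt((-19)^2 + 5^2) = sqrt(386)
Step 2: |z2| = sqrt(7^2 + 9^2) = sqrt(130)
Step 3: |z1*z2| = |z1|*|z2| = sqrt(386) * sqrt(130) = sqrt(386 * 130) = sqrt(50180)
Step 4: = 224.0089

224.0089


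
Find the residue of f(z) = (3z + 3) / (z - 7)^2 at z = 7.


Step 1: Pole of order 2 at z = 7
Step 2: Res = lim d/dz [(z - 7)^2 * f(z)] as z -> 7
Step 3: (z - 7)^2 * f(z) = 3z + 3
Step 4: d/dz[3z + 3] = 3

3


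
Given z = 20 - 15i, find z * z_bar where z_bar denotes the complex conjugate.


Step 1: conj(z) = 20 + 15i
Step 2: z * conj(z) = 20^2 + (-15)^2
Step 3: = 400 + 225 = 625

625


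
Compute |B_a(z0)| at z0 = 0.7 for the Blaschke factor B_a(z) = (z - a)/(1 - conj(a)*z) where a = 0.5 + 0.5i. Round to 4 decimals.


Step 1: Numerator z0 - a = 0.7 - (0.5 + 0.5i) = 0.2 - 0.5i
Step 2: Denominator 1 - conj(a)*z0 = 1 - (0.5 - 0.5i)*0.7 = 0.65 + 0.35i
Step 3: |z0 - a|^2 = 0.2^2 + (-0.5)^2 = 0.29; |1 - conj(a)*z0|^2 = 0.65^2 + 0.35^2 = 0.545
Step 4: |B_a(0.7)| = sqrt(0.29 / 0.545) = sqrt(0.53211)
Step 5: = 0.7295

0.7295


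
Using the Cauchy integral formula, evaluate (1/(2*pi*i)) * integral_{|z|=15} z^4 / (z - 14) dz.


Step 1: f(z) = z^4, a = 14 is inside |z| = 15
Step 2: By Cauchy integral formula: (1/(2pi*i)) * integral = f(a)
Step 3: f(14) = 14^4 = 38416

38416


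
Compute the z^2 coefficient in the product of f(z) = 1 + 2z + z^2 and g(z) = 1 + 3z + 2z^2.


Step 1: z^2 term in f*g comes from: (1)*(2z^2) + (2z)*(3z) + (z^2)*(1)
Step 2: = 2 + 6 + 1
Step 3: = 9

9


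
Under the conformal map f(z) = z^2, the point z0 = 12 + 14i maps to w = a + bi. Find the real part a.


Step 1: z0 = 12 + 14i
Step 2: z0^2 = 12^2 - 14^2 + 336i
Step 3: real part = 144 - 196 = -52

-52


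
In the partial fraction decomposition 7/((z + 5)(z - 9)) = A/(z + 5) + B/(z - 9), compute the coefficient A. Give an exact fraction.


Step 1: Multiply both sides by (z + 5) and set z = -5
Step 2: A = 7 / (-5 - 9)
Step 3: A = 7 / (-14)
Step 4: A = -1/2

-1/2


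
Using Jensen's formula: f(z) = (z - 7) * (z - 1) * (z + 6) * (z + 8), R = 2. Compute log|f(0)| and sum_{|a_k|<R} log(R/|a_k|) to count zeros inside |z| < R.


Jensen's formula: (1/2pi)*integral log|f(Re^it)|dt = log|f(0)| + sum_{|a_k|<R} log(R/|a_k|)
Step 1: f(0) = (-7) * (-1) * 6 * 8 = 336
Step 2: log|f(0)| = log|7| + log|1| + log|-6| + log|-8| = 5.8171
Step 3: Zeros inside |z| < 2: 1
Step 4: Jensen sum = log(2/1) = 0.6931
Step 5: n(R) = number of terms in the Jensen sum = count of zeros inside |z| < 2 = 1

1


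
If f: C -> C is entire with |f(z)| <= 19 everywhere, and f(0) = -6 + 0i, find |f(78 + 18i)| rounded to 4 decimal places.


Step 1: By Liouville's theorem, a bounded entire function is constant.
Step 2: f(z) = f(0) = -6 + 0i for all z.
Step 3: |f(w)| = |-6 + 0i| = sqrt(36 + 0)
Step 4: = 6.0

6.0


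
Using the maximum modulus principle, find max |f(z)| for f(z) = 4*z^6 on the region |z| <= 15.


Step 1: On |z| = 15, |f(z)| = 4 * |z|^6 = 4 * 15^6
Step 2: By maximum modulus principle, maximum is on boundary.
Step 3: Maximum = 4 * 11390625 = 45562500

45562500


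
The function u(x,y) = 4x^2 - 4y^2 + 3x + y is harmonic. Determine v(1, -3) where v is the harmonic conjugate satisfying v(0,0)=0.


Step 1: v_x = -u_y = 8y - 1
Step 2: v_y = u_x = 8x + 3
Step 3: v = 8xy - x + 3y + C
Step 4: v(0,0) = 0 => C = 0
Step 5: v(1, -3) = -34

-34


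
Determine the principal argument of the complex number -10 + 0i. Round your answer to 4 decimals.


Step 1: z = -10 + 0i
Step 2: arg(z) = atan2(0, -10)
Step 3: arg(z) = 3.1416

3.1416


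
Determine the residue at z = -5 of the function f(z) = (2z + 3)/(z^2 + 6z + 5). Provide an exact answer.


Step 1: Q(z) = z^2 + 6z + 5 = (z + 5)(z + 1)
Step 2: Q'(z) = 2z + 6
Step 3: Q'(-5) = -4, P(-5) = -7
Step 4: Res = P(-5)/Q'(-5) = -7/(-4) = 7/4

7/4


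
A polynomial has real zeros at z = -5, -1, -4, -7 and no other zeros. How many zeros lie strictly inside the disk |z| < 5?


Step 1: Check each root:
  z = -5: |-5| = 5 >= 5
  z = -1: |-1| = 1 < 5
  z = -4: |-4| = 4 < 5
  z = -7: |-7| = 7 >= 5
Step 2: Count = 2

2


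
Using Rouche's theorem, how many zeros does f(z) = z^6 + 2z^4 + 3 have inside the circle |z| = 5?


Step 1: On |z| = 5 the three terms have sizes |z^6| = 5^6 = 15625, |2z^4| = 2*5^4 = 1250, |3| = 3
Step 2: The dominant term is g(z) = z^6; let h(z) = 2z^4 + 3 so f = g + h
Step 3: On |z| = 5: |g| = 15625 and |h| <= 1250 + 3 = 1253
Step 4: Since 15625 > 1253, |h| < |g| on |z| = 5, so by Rouche f has the same number of zeros as g inside |z| < 5
Step 5: g(z) = z^6 has 6 zeros (all at the origin) inside |z| < 5. Answer = 6

6


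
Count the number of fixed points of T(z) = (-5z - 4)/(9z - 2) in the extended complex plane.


Step 1: Fixed points satisfy T(z) = z
Step 2: 9z^2 + 3z + 4 = 0
Step 3: Discriminant = 3^2 - 4*9*4 = -135
Step 4: Number of fixed points = 2

2


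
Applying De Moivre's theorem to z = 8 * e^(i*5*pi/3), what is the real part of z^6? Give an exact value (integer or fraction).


Step 1: By De Moivre's theorem, z^6 = 8^6 * e^(i*6*5*pi/3) = 262144 * (cos(10*pi) + i*sin(10*pi))
Step 2: |z|^6 = 8^6 = 262144
Step 3: Reduce the angle mod 2*pi: 10*pi - 10*pi = 0
Step 4: cos(0) = 1
Step 5: Re(z^6) = 262144 * 1 = 262144

262144


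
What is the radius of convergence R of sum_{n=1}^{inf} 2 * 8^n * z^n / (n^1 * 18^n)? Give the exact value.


Step 1: General term a_n = 2 * 8^n / (n^1 * 18^n)
Step 2: By the root test, |a_n|^(1/n) = 2^(1/n) * 8 / (n^(1/n) * 18) -> 8/18 as n -> infinity (since 2^(1/n) -> 1 and n^(1/n) -> 1)
Step 3: R = 1/lim|a_n|^(1/n) = 18/8 = 9/4

9/4


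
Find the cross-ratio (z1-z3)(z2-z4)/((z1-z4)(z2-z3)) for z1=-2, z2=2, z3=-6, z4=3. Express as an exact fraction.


Step 1: (z1-z3)(z2-z4) = 4 * (-1) = -4
Step 2: (z1-z4)(z2-z3) = (-5) * 8 = -40
Step 3: Cross-ratio = 4/40 = 1/10

1/10


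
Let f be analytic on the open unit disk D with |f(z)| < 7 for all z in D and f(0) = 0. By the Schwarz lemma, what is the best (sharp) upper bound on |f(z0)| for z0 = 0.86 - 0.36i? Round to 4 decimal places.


Step 1: g = f/7 maps D -> D with g(0) = 0, so by the Schwarz lemma |g(z)| <= |z|, i.e. |f(z)| <= 7|z|; this is sharp (f(z) = 7z).
Step 2: |z0|^2 = 0.86^2 + (-0.36)^2 = 0.8692
Step 3: |z0| = sqrt(0.8692) = 0.932309
Step 4: Best bound = 7 * |z0| = 7 * 0.932309 = 6.5262

6.5262


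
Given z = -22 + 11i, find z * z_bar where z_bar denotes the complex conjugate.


Step 1: conj(z) = -22 - 11i
Step 2: z * conj(z) = (-22)^2 + 11^2
Step 3: = 484 + 121 = 605

605


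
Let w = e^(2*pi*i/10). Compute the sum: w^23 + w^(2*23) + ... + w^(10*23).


Step 1: The sum sum_{j=1}^{n} w^(k*j) equals n if n | k, else 0.
Step 2: Here n = 10, k = 23
Step 3: Does n divide k? 10 | 23 -> False
Step 4: Sum = 0

0


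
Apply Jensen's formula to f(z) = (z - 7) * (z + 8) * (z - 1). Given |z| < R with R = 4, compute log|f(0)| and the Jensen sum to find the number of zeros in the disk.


Jensen's formula: (1/2pi)*integral log|f(Re^it)|dt = log|f(0)| + sum_{|a_k|<R} log(R/|a_k|)
Step 1: f(0) = (-7) * 8 * (-1) = 56
Step 2: log|f(0)| = log|7| + log|-8| + log|1| = 4.0254
Step 3: Zeros inside |z| < 4: 1
Step 4: Jensen sum = log(4/1) = 1.3863
Step 5: n(R) = number of terms in the Jensen sum = count of zeros inside |z| < 4 = 1

1


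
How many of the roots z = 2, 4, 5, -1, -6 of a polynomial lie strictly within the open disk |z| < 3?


Step 1: Check each root:
  z = 2: |2| = 2 < 3
  z = 4: |4| = 4 >= 3
  z = 5: |5| = 5 >= 3
  z = -1: |-1| = 1 < 3
  z = -6: |-6| = 6 >= 3
Step 2: Count = 2

2


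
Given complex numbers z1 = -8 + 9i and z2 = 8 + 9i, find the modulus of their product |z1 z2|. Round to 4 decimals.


Step 1: |z1| = sqrt((-8)^2 + 9^2) = sqrt(145)
Step 2: |z2| = sqrt(8^2 + 9^2) = sqrt(145)
Step 3: |z1*z2| = |z1|*|z2| = sqrt(145) * sqrt(145) = sqrt(145 * 145) = sqrt(21025)
Step 4: = 145.0

145.0


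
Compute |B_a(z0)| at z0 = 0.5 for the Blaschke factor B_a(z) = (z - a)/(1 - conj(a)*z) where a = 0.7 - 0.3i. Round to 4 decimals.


Step 1: Numerator z0 - a = 0.5 - (0.7 - 0.3i) = -0.2 + 0.3i
Step 2: Denominator 1 - conj(a)*z0 = 1 - (0.7 + 0.3i)*0.5 = 0.65 - 0.15i
Step 3: |z0 - a|^2 = (-0.2)^2 + 0.3^2 = 0.13; |1 - conj(a)*z0|^2 = 0.65^2 + (-0.15)^2 = 0.445
Step 4: |B_a(0.5)| = sqrt(0.13 / 0.445) = sqrt(0.292135)
Step 5: = 0.5405

0.5405


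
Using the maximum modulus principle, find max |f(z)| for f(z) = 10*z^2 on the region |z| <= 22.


Step 1: On |z| = 22, |f(z)| = 10 * |z|^2 = 10 * 22^2
Step 2: By maximum modulus principle, maximum is on boundary.
Step 3: Maximum = 10 * 484 = 4840

4840


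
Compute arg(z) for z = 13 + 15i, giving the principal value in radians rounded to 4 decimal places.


Step 1: z = 13 + 15i
Step 2: arg(z) = atan2(15, 13)
Step 3: arg(z) = 0.8567

0.8567


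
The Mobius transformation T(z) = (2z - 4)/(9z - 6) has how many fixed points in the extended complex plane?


Step 1: Fixed points satisfy T(z) = z
Step 2: 9z^2 - 8z + 4 = 0
Step 3: Discriminant = (-8)^2 - 4*9*4 = -80
Step 4: Number of fixed points = 2

2


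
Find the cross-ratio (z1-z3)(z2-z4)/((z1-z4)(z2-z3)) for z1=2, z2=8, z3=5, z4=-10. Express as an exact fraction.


Step 1: (z1-z3)(z2-z4) = (-3) * 18 = -54
Step 2: (z1-z4)(z2-z3) = 12 * 3 = 36
Step 3: Cross-ratio = -54/36 = -3/2

-3/2


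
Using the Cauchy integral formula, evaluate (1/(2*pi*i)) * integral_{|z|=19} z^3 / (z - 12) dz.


Step 1: f(z) = z^3, a = 12 is inside |z| = 19
Step 2: By Cauchy integral formula: (1/(2pi*i)) * integral = f(a)
Step 3: f(12) = 12^3 = 1728

1728


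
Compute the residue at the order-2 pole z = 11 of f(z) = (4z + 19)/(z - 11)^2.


Step 1: Pole of order 2 at z = 11
Step 2: Res = lim d/dz [(z - 11)^2 * f(z)] as z -> 11
Step 3: (z - 11)^2 * f(z) = 4z + 19
Step 4: d/dz[4z + 19] = 4

4


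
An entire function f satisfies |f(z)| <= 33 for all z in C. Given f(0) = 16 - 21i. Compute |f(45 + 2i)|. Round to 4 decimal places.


Step 1: By Liouville's theorem, a bounded entire function is constant.
Step 2: f(z) = f(0) = 16 - 21i for all z.
Step 3: |f(w)| = |16 - 21i| = sqrt(256 + 441)
Step 4: = 26.4008

26.4008


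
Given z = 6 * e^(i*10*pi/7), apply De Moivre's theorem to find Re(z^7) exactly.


Step 1: By De Moivre's theorem, z^7 = 6^7 * e^(i*7*10*pi/7) = 279936 * (cos(10*pi) + i*sin(10*pi))
Step 2: |z|^7 = 6^7 = 279936
Step 3: Reduce the angle mod 2*pi: 10*pi - 10*pi = 0
Step 4: cos(0) = 1
Step 5: Re(z^7) = 279936 * 1 = 279936

279936


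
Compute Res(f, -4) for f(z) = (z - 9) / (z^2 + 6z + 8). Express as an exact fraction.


Step 1: Q(z) = z^2 + 6z + 8 = (z + 4)(z + 2)
Step 2: Q'(z) = 2z + 6
Step 3: Q'(-4) = -2, P(-4) = -13
Step 4: Res = P(-4)/Q'(-4) = -13/(-2) = 13/2

13/2


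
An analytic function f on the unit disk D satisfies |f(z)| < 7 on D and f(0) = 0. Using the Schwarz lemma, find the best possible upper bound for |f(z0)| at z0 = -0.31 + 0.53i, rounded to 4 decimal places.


Step 1: g = f/7 maps D -> D with g(0) = 0, so by the Schwarz lemma |g(z)| <= |z|, i.e. |f(z)| <= 7|z|; this is sharp (f(z) = 7z).
Step 2: |z0|^2 = (-0.31)^2 + 0.53^2 = 0.377
Step 3: |z0| = sqrt(0.377) = 0.614003
Step 4: Best bound = 7 * |z0| = 7 * 0.614003 = 4.298

4.298


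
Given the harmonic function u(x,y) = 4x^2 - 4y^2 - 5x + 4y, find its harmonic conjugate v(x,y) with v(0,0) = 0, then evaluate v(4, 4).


Step 1: v_x = -u_y = 8y - 4
Step 2: v_y = u_x = 8x - 5
Step 3: v = 8xy - 4x - 5y + C
Step 4: v(0,0) = 0 => C = 0
Step 5: v(4, 4) = 92

92


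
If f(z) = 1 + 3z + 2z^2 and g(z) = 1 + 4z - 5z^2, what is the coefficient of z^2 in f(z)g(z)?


Step 1: z^2 term in f*g comes from: (1)*(-5z^2) + (3z)*(4z) + (2z^2)*(1)
Step 2: = -5 + 12 + 2
Step 3: = 9

9


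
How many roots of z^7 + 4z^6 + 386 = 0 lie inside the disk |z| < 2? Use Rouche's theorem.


Step 1: On |z| = 2 the three terms have sizes |z^7| = 2^7 = 128, |4z^6| = 4*2^6 = 256, |386| = 386
Step 2: The dominant term is g(z) = 386; let h(z) = z^7 + 4z^6 so f = g + h
Step 3: On |z| = 2: |g| = 386 and |h| <= 128 + 256 = 384
Step 4: Since 386 > 384, |h| < |g| on |z| = 2, so by Rouche f has the same number of zeros as g inside |z| < 2
Step 5: g(z) = 386 is a nonzero constant with no zeros inside |z| < 2. Answer = 0

0


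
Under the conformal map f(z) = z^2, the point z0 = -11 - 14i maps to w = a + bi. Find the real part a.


Step 1: z0 = -11 - 14i
Step 2: z0^2 = (-11)^2 - (-14)^2 + 308i
Step 3: real part = 121 - 196 = -75

-75


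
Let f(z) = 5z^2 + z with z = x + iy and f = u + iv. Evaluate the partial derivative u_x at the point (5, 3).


Step 1: f(z) = 5(x+iy)^2 + (x+iy) + 0
Step 2: u = 5(x^2 - y^2) + x + 0
Step 3: u_x = 10x + 1
Step 4: At (5, 3): u_x = 50 + 1 = 51

51


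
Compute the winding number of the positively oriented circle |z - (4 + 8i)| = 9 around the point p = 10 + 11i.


Step 1: Center c = (4, 8), radius = 9
Step 2: |p - c|^2 = 6^2 + 3^2 = 45
Step 3: r^2 = 81
Step 4: |p-c| < r so winding number = 1

1


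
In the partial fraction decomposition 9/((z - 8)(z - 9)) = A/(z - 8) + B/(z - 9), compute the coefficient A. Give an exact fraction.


Step 1: Multiply both sides by (z - 8) and set z = 8
Step 2: A = 9 / (8 - 9)
Step 3: A = 9 / (-1)
Step 4: A = -9

-9


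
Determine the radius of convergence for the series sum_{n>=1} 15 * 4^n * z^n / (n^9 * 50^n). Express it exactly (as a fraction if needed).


Step 1: General term a_n = 15 * 4^n / (n^9 * 50^n)
Step 2: By the root test, |a_n|^(1/n) = 15^(1/n) * 4 / (n^(9/n) * 50) -> 4/50 as n -> infinity (since 15^(1/n) -> 1 and n^(9/n) -> 1)
Step 3: R = 1/lim|a_n|^(1/n) = 50/4 = 25/2

25/2


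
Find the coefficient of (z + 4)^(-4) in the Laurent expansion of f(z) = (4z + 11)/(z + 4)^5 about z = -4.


Step 1: Write the numerator in powers of (z + 4): 4z + 11 = 4(z + 4) + (4*(-4) + 11) = 4(z + 4) - 5
Step 2: Divide by (z + 4)^5: f(z) = -5(z + 4)^(-5) + 4(z + 4)^(-4)
Step 3: This finite sum is the Laurent series of f about z = -4.
Step 4: Coefficient of (z + 4)^(-4) = coefficient of (z + 4) in the re-centred numerator = 4

4


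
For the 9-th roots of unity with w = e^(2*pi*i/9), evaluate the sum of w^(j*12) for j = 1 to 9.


Step 1: The sum sum_{j=1}^{n} w^(k*j) equals n if n | k, else 0.
Step 2: Here n = 9, k = 12
Step 3: Does n divide k? 9 | 12 -> False
Step 4: Sum = 0

0


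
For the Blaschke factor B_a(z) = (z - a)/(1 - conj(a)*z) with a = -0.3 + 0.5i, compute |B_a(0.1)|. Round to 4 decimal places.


Step 1: Numerator z0 - a = 0.1 - (-0.3 + 0.5i) = 0.4 - 0.5i
Step 2: Denominator 1 - conj(a)*z0 = 1 - (-0.3 - 0.5i)*0.1 = 1.03 + 0.05i
Step 3: |z0 - a|^2 = 0.4^2 + (-0.5)^2 = 0.41; |1 - conj(a)*z0|^2 = 1.03^2 + 0.05^2 = 1.0634
Step 4: |B_a(0.1)| = sqrt(0.41 / 1.0634) = sqrt(0.385556)
Step 5: = 0.6209

0.6209


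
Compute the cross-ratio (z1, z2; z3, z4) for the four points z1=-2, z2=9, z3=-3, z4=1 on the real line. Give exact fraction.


Step 1: (z1-z3)(z2-z4) = 1 * 8 = 8
Step 2: (z1-z4)(z2-z3) = (-3) * 12 = -36
Step 3: Cross-ratio = -8/36 = -2/9

-2/9


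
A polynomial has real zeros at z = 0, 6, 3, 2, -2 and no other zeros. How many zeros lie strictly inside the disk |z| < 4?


Step 1: Check each root:
  z = 0: |0| = 0 < 4
  z = 6: |6| = 6 >= 4
  z = 3: |3| = 3 < 4
  z = 2: |2| = 2 < 4
  z = -2: |-2| = 2 < 4
Step 2: Count = 4

4


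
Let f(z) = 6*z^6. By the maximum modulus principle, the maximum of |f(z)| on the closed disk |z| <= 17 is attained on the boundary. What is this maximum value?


Step 1: On |z| = 17, |f(z)| = 6 * |z|^6 = 6 * 17^6
Step 2: By maximum modulus principle, maximum is on boundary.
Step 3: Maximum = 6 * 24137569 = 144825414

144825414


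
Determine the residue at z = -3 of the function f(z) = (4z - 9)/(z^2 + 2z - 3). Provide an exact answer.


Step 1: Q(z) = z^2 + 2z - 3 = (z + 3)(z - 1)
Step 2: Q'(z) = 2z + 2
Step 3: Q'(-3) = -4, P(-3) = -21
Step 4: Res = P(-3)/Q'(-3) = -21/(-4) = 21/4

21/4


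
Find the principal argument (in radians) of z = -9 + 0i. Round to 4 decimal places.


Step 1: z = -9 + 0i
Step 2: arg(z) = atan2(0, -9)
Step 3: arg(z) = 3.1416

3.1416


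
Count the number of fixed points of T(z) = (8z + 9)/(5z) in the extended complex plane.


Step 1: Fixed points satisfy T(z) = z
Step 2: 5z^2 - 8z - 9 = 0
Step 3: Discriminant = (-8)^2 - 4*5*(-9) = 244
Step 4: Number of fixed points = 2

2


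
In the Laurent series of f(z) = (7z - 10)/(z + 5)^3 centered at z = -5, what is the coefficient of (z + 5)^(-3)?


Step 1: Write the numerator in powers of (z + 5): 7z - 10 = 7(z + 5) + (7*(-5) - 10) = 7(z + 5) - 45
Step 2: Divide by (z + 5)^3: f(z) = -45(z + 5)^(-3) + 7(z + 5)^(-2)
Step 3: This finite sum is the Laurent series of f about z = -5.
Step 4: Coefficient of (z + 5)^(-3) = 7*(-5) - 10 = -45

-45


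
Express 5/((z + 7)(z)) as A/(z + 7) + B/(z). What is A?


Step 1: Multiply both sides by (z + 7) and set z = -7
Step 2: A = 5 / (-7 - 0)
Step 3: A = 5 / (-7)
Step 4: A = -5/7

-5/7


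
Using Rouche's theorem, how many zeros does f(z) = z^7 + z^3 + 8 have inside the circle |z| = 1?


Step 1: On |z| = 1 the three terms have sizes |z^7| = 1^7 = 1, |z^3| = 1^3 = 1, |8| = 8
Step 2: The dominant term is g(z) = 8; let h(z) = z^7 + z^3 so f = g + h
Step 3: On |z| = 1: |g| = 8 and |h| <= 1 + 1 = 2
Step 4: Since 8 > 2, |h| < |g| on |z| = 1, so by Rouche f has the same number of zeros as g inside |z| < 1
Step 5: g(z) = 8 is a nonzero constant with no zeros inside |z| < 1. Answer = 0

0


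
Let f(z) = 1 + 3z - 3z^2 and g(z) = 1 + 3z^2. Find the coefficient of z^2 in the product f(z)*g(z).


Step 1: z^2 term in f*g comes from: (1)*(3z^2) + (3z)*(0) + (-3z^2)*(1)
Step 2: = 3 + 0 - 3
Step 3: = 0

0


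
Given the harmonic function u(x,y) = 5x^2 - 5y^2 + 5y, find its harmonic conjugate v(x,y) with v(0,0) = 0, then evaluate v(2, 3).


Step 1: v_x = -u_y = 10y - 5
Step 2: v_y = u_x = 10x + 0
Step 3: v = 10xy - 5x + C
Step 4: v(0,0) = 0 => C = 0
Step 5: v(2, 3) = 50

50


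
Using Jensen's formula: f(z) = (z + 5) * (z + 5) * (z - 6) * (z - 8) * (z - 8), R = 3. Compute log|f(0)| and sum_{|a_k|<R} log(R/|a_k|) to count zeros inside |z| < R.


Jensen's formula: (1/2pi)*integral log|f(Re^it)|dt = log|f(0)| + sum_{|a_k|<R} log(R/|a_k|)
Step 1: f(0) = 5 * 5 * (-6) * (-8) * (-8) = -9600
Step 2: log|f(0)| = log|-5| + log|-5| + log|6| + log|8| + log|8| = 9.1695
Step 3: Zeros inside |z| < 3: none
Step 4: Jensen sum = (empty sum) = 0
Step 5: n(R) = number of terms in the Jensen sum = count of zeros inside |z| < 3 = 0

0


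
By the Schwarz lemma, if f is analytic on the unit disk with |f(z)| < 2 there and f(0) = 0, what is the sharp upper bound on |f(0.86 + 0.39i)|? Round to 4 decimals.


Step 1: g = f/2 maps D -> D with g(0) = 0, so by the Schwarz lemma |g(z)| <= |z|, i.e. |f(z)| <= 2|z|; this is sharp (f(z) = 2z).
Step 2: |z0|^2 = 0.86^2 + 0.39^2 = 0.8917
Step 3: |z0| = sqrt(0.8917) = 0.944299
Step 4: Best bound = 2 * |z0| = 2 * 0.944299 = 1.8886

1.8886


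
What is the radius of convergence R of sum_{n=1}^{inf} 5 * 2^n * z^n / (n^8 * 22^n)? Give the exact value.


Step 1: General term a_n = 5 * 2^n / (n^8 * 22^n)
Step 2: By the root test, |a_n|^(1/n) = 5^(1/n) * 2 / (n^(8/n) * 22) -> 2/22 as n -> infinity (since 5^(1/n) -> 1 and n^(8/n) -> 1)
Step 3: R = 1/lim|a_n|^(1/n) = 22/2 = 11

11


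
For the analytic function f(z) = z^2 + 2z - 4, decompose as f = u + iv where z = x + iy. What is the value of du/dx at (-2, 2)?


Step 1: f(z) = (x+iy)^2 + 2(x+iy) - 4
Step 2: u = (x^2 - y^2) + 2x - 4
Step 3: u_x = 2x + 2
Step 4: At (-2, 2): u_x = -4 + 2 = -2

-2


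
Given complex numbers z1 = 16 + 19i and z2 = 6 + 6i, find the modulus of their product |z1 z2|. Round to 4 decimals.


Step 1: |z1| = sqrt(16^2 + 19^2) = sqrt(617)
Step 2: |z2| = sqrt(6^2 + 6^2) = sqrt(72)
Step 3: |z1*z2| = |z1|*|z2| = sqrt(617) * sqrt(72) = sqrt(617 * 72) = sqrt(44424)
Step 4: = 210.77

210.77


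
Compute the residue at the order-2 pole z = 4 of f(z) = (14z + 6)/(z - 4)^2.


Step 1: Pole of order 2 at z = 4
Step 2: Res = lim d/dz [(z - 4)^2 * f(z)] as z -> 4
Step 3: (z - 4)^2 * f(z) = 14z + 6
Step 4: d/dz[14z + 6] = 14

14


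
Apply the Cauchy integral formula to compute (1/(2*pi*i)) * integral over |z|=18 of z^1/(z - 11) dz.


Step 1: f(z) = z^1, a = 11 is inside |z| = 18
Step 2: By Cauchy integral formula: (1/(2pi*i)) * integral = f(a)
Step 3: f(11) = 11^1 = 11

11


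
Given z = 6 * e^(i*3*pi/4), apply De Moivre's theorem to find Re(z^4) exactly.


Step 1: By De Moivre's theorem, z^4 = 6^4 * e^(i*4*3*pi/4) = 1296 * (cos(3*pi) + i*sin(3*pi))
Step 2: |z|^4 = 6^4 = 1296
Step 3: Reduce the angle mod 2*pi: 3*pi - 2*pi = pi
Step 4: cos(pi) = -1
Step 5: Re(z^4) = 1296 * (-1) = -1296

-1296


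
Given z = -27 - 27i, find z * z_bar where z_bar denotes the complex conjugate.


Step 1: conj(z) = -27 + 27i
Step 2: z * conj(z) = (-27)^2 + (-27)^2
Step 3: = 729 + 729 = 1458

1458


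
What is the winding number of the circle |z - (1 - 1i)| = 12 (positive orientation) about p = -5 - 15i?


Step 1: Center c = (1, -1), radius = 12
Step 2: |p - c|^2 = (-6)^2 + (-14)^2 = 232
Step 3: r^2 = 144
Step 4: |p-c| > r so winding number = 0

0


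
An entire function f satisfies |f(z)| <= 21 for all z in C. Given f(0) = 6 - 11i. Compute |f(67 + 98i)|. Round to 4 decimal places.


Step 1: By Liouville's theorem, a bounded entire function is constant.
Step 2: f(z) = f(0) = 6 - 11i for all z.
Step 3: |f(w)| = |6 - 11i| = sqrt(36 + 121)
Step 4: = 12.53

12.53


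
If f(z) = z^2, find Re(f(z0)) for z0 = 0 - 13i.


Step 1: z0 = 0 - 13i
Step 2: z0^2 = 0^2 - (-13)^2 + 0i
Step 3: real part = 0 - 169 = -169

-169


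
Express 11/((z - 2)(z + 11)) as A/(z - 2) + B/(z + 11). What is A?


Step 1: Multiply both sides by (z - 2) and set z = 2
Step 2: A = 11 / (2 + 11)
Step 3: A = 11 / 13
Step 4: A = 11/13

11/13


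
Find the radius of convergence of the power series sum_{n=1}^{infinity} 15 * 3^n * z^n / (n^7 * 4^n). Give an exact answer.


Step 1: General term a_n = 15 * 3^n / (n^7 * 4^n)
Step 2: By the root test, |a_n|^(1/n) = 15^(1/n) * 3 / (n^(7/n) * 4) -> 3/4 as n -> infinity (since 15^(1/n) -> 1 and n^(7/n) -> 1)
Step 3: R = 1/lim|a_n|^(1/n) = 4/3

4/3


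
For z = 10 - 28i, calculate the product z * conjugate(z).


Step 1: conj(z) = 10 + 28i
Step 2: z * conj(z) = 10^2 + (-28)^2
Step 3: = 100 + 784 = 884

884


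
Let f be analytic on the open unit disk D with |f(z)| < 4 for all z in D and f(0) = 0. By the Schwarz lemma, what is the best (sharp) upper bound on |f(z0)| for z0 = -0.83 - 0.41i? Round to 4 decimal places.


Step 1: g = f/4 maps D -> D with g(0) = 0, so by the Schwarz lemma |g(z)| <= |z|, i.e. |f(z)| <= 4|z|; this is sharp (f(z) = 4z).
Step 2: |z0|^2 = (-0.83)^2 + (-0.41)^2 = 0.857
Step 3: |z0| = sqrt(0.857) = 0.925743
Step 4: Best bound = 4 * |z0| = 4 * 0.925743 = 3.703

3.703


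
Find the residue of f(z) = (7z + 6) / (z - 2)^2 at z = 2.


Step 1: Pole of order 2 at z = 2
Step 2: Res = lim d/dz [(z - 2)^2 * f(z)] as z -> 2
Step 3: (z - 2)^2 * f(z) = 7z + 6
Step 4: d/dz[7z + 6] = 7

7


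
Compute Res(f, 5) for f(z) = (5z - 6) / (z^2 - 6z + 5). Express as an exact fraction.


Step 1: Q(z) = z^2 - 6z + 5 = (z - 5)(z - 1)
Step 2: Q'(z) = 2z - 6
Step 3: Q'(5) = 4, P(5) = 19
Step 4: Res = P(5)/Q'(5) = 19/4 = 19/4

19/4


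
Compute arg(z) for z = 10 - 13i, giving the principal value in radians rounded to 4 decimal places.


Step 1: z = 10 - 13i
Step 2: arg(z) = atan2(-13, 10)
Step 3: arg(z) = -0.9151

-0.9151


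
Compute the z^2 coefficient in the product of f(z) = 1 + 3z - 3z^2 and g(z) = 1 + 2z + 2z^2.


Step 1: z^2 term in f*g comes from: (1)*(2z^2) + (3z)*(2z) + (-3z^2)*(1)
Step 2: = 2 + 6 - 3
Step 3: = 5

5


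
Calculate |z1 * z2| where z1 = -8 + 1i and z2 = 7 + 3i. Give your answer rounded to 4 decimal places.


Step 1: |z1| = sqrt((-8)^2 + 1^2) = sqrt(65)
Step 2: |z2| = sqrt(7^2 + 3^2) = sqrt(58)
Step 3: |z1*z2| = |z1|*|z2| = sqrt(65) * sqrt(58) = sqrt(65 * 58) = sqrt(3770)
Step 4: = 61.4003

61.4003


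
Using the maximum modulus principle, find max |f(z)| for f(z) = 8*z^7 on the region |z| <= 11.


Step 1: On |z| = 11, |f(z)| = 8 * |z|^7 = 8 * 11^7
Step 2: By maximum modulus principle, maximum is on boundary.
Step 3: Maximum = 8 * 19487171 = 155897368

155897368


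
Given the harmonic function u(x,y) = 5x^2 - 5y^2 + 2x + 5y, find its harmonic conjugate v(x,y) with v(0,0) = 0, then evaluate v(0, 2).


Step 1: v_x = -u_y = 10y - 5
Step 2: v_y = u_x = 10x + 2
Step 3: v = 10xy - 5x + 2y + C
Step 4: v(0,0) = 0 => C = 0
Step 5: v(0, 2) = 4

4


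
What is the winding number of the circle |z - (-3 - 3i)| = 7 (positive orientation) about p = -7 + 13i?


Step 1: Center c = (-3, -3), radius = 7
Step 2: |p - c|^2 = (-4)^2 + 16^2 = 272
Step 3: r^2 = 49
Step 4: |p-c| > r so winding number = 0

0


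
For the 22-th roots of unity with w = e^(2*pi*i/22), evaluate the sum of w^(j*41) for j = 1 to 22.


Step 1: The sum sum_{j=1}^{n} w^(k*j) equals n if n | k, else 0.
Step 2: Here n = 22, k = 41
Step 3: Does n divide k? 22 | 41 -> False
Step 4: Sum = 0

0


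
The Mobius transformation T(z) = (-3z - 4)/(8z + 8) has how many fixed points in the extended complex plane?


Step 1: Fixed points satisfy T(z) = z
Step 2: 8z^2 + 11z + 4 = 0
Step 3: Discriminant = 11^2 - 4*8*4 = -7
Step 4: Number of fixed points = 2

2


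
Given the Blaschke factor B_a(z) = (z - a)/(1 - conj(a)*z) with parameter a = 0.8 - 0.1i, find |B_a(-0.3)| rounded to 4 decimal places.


Step 1: Numerator z0 - a = -0.3 - (0.8 - 0.1i) = -1.1 + 0.1i
Step 2: Denominator 1 - conj(a)*z0 = 1 - (0.8 + 0.1i)*(-0.3) = 1.24 + 0.03i
Step 3: |z0 - a|^2 = (-1.1)^2 + 0.1^2 = 1.22; |1 - conj(a)*z0|^2 = 1.24^2 + 0.03^2 = 1.5385
Step 4: |B_a(-0.3)| = sqrt(1.22 / 1.5385) = sqrt(0.79298)
Step 5: = 0.8905

0.8905


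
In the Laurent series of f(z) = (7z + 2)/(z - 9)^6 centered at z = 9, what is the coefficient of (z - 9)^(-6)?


Step 1: Write the numerator in powers of (z - 9): 7z + 2 = 7(z - 9) + (7*9 + 2) = 7(z - 9) + 65
Step 2: Divide by (z - 9)^6: f(z) = 65(z - 9)^(-6) + 7(z - 9)^(-5)
Step 3: This finite sum is the Laurent series of f about z = 9.
Step 4: Coefficient of (z - 9)^(-6) = 7*9 + 2 = 65

65


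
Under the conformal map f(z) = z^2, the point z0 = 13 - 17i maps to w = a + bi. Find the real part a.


Step 1: z0 = 13 - 17i
Step 2: z0^2 = 13^2 - (-17)^2 - 442i
Step 3: real part = 169 - 289 = -120

-120


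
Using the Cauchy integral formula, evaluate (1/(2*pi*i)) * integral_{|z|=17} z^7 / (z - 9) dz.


Step 1: f(z) = z^7, a = 9 is inside |z| = 17
Step 2: By Cauchy integral formula: (1/(2pi*i)) * integral = f(a)
Step 3: f(9) = 9^7 = 4782969

4782969


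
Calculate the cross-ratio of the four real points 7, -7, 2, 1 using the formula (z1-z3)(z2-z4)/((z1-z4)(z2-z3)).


Step 1: (z1-z3)(z2-z4) = 5 * (-8) = -40
Step 2: (z1-z4)(z2-z3) = 6 * (-9) = -54
Step 3: Cross-ratio = 40/54 = 20/27

20/27


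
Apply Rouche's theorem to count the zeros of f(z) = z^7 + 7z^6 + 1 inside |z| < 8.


Step 1: On |z| = 8 the three terms have sizes |z^7| = 8^7 = 2097152, |7z^6| = 7*8^6 = 1835008, |1| = 1
Step 2: The dominant term is g(z) = z^7; let h(z) = 7z^6 + 1 so f = g + h
Step 3: On |z| = 8: |g| = 2097152 and |h| <= 1835008 + 1 = 1835009
Step 4: Since 2097152 > 1835009, |h| < |g| on |z| = 8, so by Rouche f has the same number of zeros as g inside |z| < 8
Step 5: g(z) = z^7 has 7 zeros (all at the origin) inside |z| < 8. Answer = 7

7


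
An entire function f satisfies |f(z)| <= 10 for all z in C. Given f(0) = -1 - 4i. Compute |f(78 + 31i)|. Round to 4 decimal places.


Step 1: By Liouville's theorem, a bounded entire function is constant.
Step 2: f(z) = f(0) = -1 - 4i for all z.
Step 3: |f(w)| = |-1 - 4i| = sqrt(1 + 16)
Step 4: = 4.1231

4.1231


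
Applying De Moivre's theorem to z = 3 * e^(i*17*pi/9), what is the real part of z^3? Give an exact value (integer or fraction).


Step 1: By De Moivre's theorem, z^3 = 3^3 * e^(i*3*17*pi/9) = 27 * (cos(17*pi/3) + i*sin(17*pi/3))
Step 2: |z|^3 = 3^3 = 27
Step 3: Reduce the angle mod 2*pi: 17*pi/3 - 4*pi = 5*pi/3
Step 4: cos(5*pi/3) = 1/2
Step 5: Re(z^3) = 27 * 1/2 = 27/2

27/2


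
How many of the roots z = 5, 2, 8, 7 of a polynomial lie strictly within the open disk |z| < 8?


Step 1: Check each root:
  z = 5: |5| = 5 < 8
  z = 2: |2| = 2 < 8
  z = 8: |8| = 8 >= 8
  z = 7: |7| = 7 < 8
Step 2: Count = 3

3


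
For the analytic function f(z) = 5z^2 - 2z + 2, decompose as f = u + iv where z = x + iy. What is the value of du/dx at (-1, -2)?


Step 1: f(z) = 5(x+iy)^2 - 2(x+iy) + 2
Step 2: u = 5(x^2 - y^2) - 2x + 2
Step 3: u_x = 10x - 2
Step 4: At (-1, -2): u_x = -10 - 2 = -12

-12


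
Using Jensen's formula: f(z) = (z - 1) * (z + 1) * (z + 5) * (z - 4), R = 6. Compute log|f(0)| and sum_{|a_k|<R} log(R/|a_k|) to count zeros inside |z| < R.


Jensen's formula: (1/2pi)*integral log|f(Re^it)|dt = log|f(0)| + sum_{|a_k|<R} log(R/|a_k|)
Step 1: f(0) = (-1) * 1 * 5 * (-4) = 20
Step 2: log|f(0)| = log|1| + log|-1| + log|-5| + log|4| = 2.9957
Step 3: Zeros inside |z| < 6: 1, -1, -5, 4
Step 4: Jensen sum = log(6/1) + log(6/1) + log(6/5) + log(6/4) = 4.1713
Step 5: n(R) = number of terms in the Jensen sum = count of zeros inside |z| < 6 = 4

4


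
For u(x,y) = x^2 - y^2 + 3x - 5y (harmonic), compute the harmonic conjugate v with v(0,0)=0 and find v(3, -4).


Step 1: v_x = -u_y = 2y + 5
Step 2: v_y = u_x = 2x + 3
Step 3: v = 2xy + 5x + 3y + C
Step 4: v(0,0) = 0 => C = 0
Step 5: v(3, -4) = -21

-21


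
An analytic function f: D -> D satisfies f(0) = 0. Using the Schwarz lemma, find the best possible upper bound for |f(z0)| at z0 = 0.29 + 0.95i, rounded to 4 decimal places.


Step 1: Schwarz lemma: if f: D -> D is analytic with f(0) = 0, then |f(z)| <= |z| for all z in D, and this is sharp (f(z) = z).
Step 2: |z0|^2 = 0.29^2 + 0.95^2 = 0.9866
Step 3: |z0| = sqrt(0.9866) = 0.993277
Step 4: Best bound = |z0| = 0.9933

0.9933


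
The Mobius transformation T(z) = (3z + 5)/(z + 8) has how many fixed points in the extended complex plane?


Step 1: Fixed points satisfy T(z) = z
Step 2: z^2 + 5z - 5 = 0
Step 3: Discriminant = 5^2 - 4*1*(-5) = 45
Step 4: Number of fixed points = 2

2


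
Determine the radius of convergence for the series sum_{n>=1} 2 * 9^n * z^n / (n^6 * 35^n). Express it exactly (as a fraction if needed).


Step 1: General term a_n = 2 * 9^n / (n^6 * 35^n)
Step 2: By the root test, |a_n|^(1/n) = 2^(1/n) * 9 / (n^(6/n) * 35) -> 9/35 as n -> infinity (since 2^(1/n) -> 1 and n^(6/n) -> 1)
Step 3: R = 1/lim|a_n|^(1/n) = 35/9

35/9


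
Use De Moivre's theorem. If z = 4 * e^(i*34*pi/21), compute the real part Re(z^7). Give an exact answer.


Step 1: By De Moivre's theorem, z^7 = 4^7 * e^(i*7*34*pi/21) = 16384 * (cos(34*pi/3) + i*sin(34*pi/3))
Step 2: |z|^7 = 4^7 = 16384
Step 3: Reduce the angle mod 2*pi: 34*pi/3 - 10*pi = 4*pi/3
Step 4: cos(4*pi/3) = -1/2
Step 5: Re(z^7) = 16384 * (-1/2) = -8192

-8192


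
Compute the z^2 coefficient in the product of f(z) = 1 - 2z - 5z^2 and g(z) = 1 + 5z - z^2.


Step 1: z^2 term in f*g comes from: (1)*(-z^2) + (-2z)*(5z) + (-5z^2)*(1)
Step 2: = -1 - 10 - 5
Step 3: = -16

-16


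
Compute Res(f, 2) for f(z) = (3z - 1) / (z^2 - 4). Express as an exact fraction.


Step 1: Q(z) = z^2 - 4 = (z - 2)(z + 2)
Step 2: Q'(z) = 2z
Step 3: Q'(2) = 4, P(2) = 5
Step 4: Res = P(2)/Q'(2) = 5/4 = 5/4

5/4


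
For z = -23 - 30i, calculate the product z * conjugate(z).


Step 1: conj(z) = -23 + 30i
Step 2: z * conj(z) = (-23)^2 + (-30)^2
Step 3: = 529 + 900 = 1429

1429


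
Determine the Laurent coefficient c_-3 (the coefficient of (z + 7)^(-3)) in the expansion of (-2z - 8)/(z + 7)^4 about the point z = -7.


Step 1: Write the numerator in powers of (z + 7): -2z - 8 = -2(z + 7) + (-2*(-7) - 8) = -2(z + 7) + 6
Step 2: Divide by (z + 7)^4: f(z) = 6(z + 7)^(-4) - 2(z + 7)^(-3)
Step 3: This finite sum is the Laurent series of f about z = -7.
Step 4: Coefficient of (z + 7)^(-3) = coefficient of (z + 7) in the re-centred numerator = -2

-2


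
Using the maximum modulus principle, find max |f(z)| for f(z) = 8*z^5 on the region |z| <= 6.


Step 1: On |z| = 6, |f(z)| = 8 * |z|^5 = 8 * 6^5
Step 2: By maximum modulus principle, maximum is on boundary.
Step 3: Maximum = 8 * 7776 = 62208

62208


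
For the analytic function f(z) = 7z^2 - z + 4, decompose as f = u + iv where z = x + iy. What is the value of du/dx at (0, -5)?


Step 1: f(z) = 7(x+iy)^2 - (x+iy) + 4
Step 2: u = 7(x^2 - y^2) - x + 4
Step 3: u_x = 14x - 1
Step 4: At (0, -5): u_x = 0 - 1 = -1

-1


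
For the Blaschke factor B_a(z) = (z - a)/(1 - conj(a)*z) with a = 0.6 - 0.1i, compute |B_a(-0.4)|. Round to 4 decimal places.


Step 1: Numerator z0 - a = -0.4 - (0.6 - 0.1i) = -1 + 0.1i
Step 2: Denominator 1 - conj(a)*z0 = 1 - (0.6 + 0.1i)*(-0.4) = 1.24 + 0.04i
Step 3: |z0 - a|^2 = (-1)^2 + 0.1^2 = 1.01; |1 - conj(a)*z0|^2 = 1.24^2 + 0.04^2 = 1.5392
Step 4: |B_a(-0.4)| = sqrt(1.01 / 1.5392) = sqrt(0.656185)
Step 5: = 0.8101

0.8101


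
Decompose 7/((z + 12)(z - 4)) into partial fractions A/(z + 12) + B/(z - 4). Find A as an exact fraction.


Step 1: Multiply both sides by (z + 12) and set z = -12
Step 2: A = 7 / (-12 - 4)
Step 3: A = 7 / (-16)
Step 4: A = -7/16

-7/16


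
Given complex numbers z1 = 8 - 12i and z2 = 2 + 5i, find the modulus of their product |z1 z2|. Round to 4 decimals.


Step 1: |z1| = sqrt(8^2 + (-12)^2) = sqrt(208)
Step 2: |z2| = sqrt(2^2 + 5^2) = sqrt(29)
Step 3: |z1*z2| = |z1|*|z2| = sqrt(208) * sqrt(29) = sqrt(208 * 29) = sqrt(6032)
Step 4: = 77.666

77.666


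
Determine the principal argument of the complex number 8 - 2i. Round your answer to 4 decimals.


Step 1: z = 8 - 2i
Step 2: arg(z) = atan2(-2, 8)
Step 3: arg(z) = -0.245

-0.245


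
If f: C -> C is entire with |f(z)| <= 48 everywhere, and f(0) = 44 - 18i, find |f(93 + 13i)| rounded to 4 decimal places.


Step 1: By Liouville's theorem, a bounded entire function is constant.
Step 2: f(z) = f(0) = 44 - 18i for all z.
Step 3: |f(w)| = |44 - 18i| = sqrt(1936 + 324)
Step 4: = 47.5395

47.5395


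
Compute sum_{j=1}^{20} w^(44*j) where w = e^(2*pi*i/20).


Step 1: The sum sum_{j=1}^{n} w^(k*j) equals n if n | k, else 0.
Step 2: Here n = 20, k = 44
Step 3: Does n divide k? 20 | 44 -> False
Step 4: Sum = 0

0


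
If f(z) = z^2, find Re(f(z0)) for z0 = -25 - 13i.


Step 1: z0 = -25 - 13i
Step 2: z0^2 = (-25)^2 - (-13)^2 + 650i
Step 3: real part = 625 - 169 = 456

456


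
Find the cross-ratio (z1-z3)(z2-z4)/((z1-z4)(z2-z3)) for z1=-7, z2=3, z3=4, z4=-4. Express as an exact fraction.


Step 1: (z1-z3)(z2-z4) = (-11) * 7 = -77
Step 2: (z1-z4)(z2-z3) = (-3) * (-1) = 3
Step 3: Cross-ratio = -77/3 = -77/3

-77/3


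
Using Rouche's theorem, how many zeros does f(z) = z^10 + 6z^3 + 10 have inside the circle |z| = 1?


Step 1: On |z| = 1 the three terms have sizes |z^10| = 1^10 = 1, |6z^3| = 6*1^3 = 6, |10| = 10
Step 2: The dominant term is g(z) = 10; let h(z) = z^10 + 6z^3 so f = g + h
Step 3: On |z| = 1: |g| = 10 and |h| <= 1 + 6 = 7
Step 4: Since 10 > 7, |h| < |g| on |z| = 1, so by Rouche f has the same number of zeros as g inside |z| < 1
Step 5: g(z) = 10 is a nonzero constant with no zeros inside |z| < 1. Answer = 0

0


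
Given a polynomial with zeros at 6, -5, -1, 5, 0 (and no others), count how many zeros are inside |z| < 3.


Step 1: Check each root:
  z = 6: |6| = 6 >= 3
  z = -5: |-5| = 5 >= 3
  z = -1: |-1| = 1 < 3
  z = 5: |5| = 5 >= 3
  z = 0: |0| = 0 < 3
Step 2: Count = 2

2


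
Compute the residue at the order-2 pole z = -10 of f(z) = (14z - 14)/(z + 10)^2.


Step 1: Pole of order 2 at z = -10
Step 2: Res = lim d/dz [(z + 10)^2 * f(z)] as z -> -10
Step 3: (z + 10)^2 * f(z) = 14z - 14
Step 4: d/dz[14z - 14] = 14

14


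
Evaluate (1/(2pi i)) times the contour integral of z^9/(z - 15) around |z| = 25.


Step 1: f(z) = z^9, a = 15 is inside |z| = 25
Step 2: By Cauchy integral formula: (1/(2pi*i)) * integral = f(a)
Step 3: f(15) = 15^9 = 38443359375

38443359375


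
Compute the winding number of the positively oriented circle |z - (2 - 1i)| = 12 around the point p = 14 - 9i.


Step 1: Center c = (2, -1), radius = 12
Step 2: |p - c|^2 = 12^2 + (-8)^2 = 208
Step 3: r^2 = 144
Step 4: |p-c| > r so winding number = 0

0


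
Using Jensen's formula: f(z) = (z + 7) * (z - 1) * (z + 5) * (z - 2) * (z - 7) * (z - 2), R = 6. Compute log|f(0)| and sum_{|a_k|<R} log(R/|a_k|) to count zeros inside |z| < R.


Jensen's formula: (1/2pi)*integral log|f(Re^it)|dt = log|f(0)| + sum_{|a_k|<R} log(R/|a_k|)
Step 1: f(0) = 7 * (-1) * 5 * (-2) * (-7) * (-2) = 980
Step 2: log|f(0)| = log|-7| + log|1| + log|-5| + log|2| + log|7| + log|2| = 6.8876
Step 3: Zeros inside |z| < 6: 1, -5, 2, 2
Step 4: Jensen sum = log(6/1) + log(6/5) + log(6/2) + log(6/2) = 4.1713
Step 5: n(R) = number of terms in the Jensen sum = count of zeros inside |z| < 6 = 4

4
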